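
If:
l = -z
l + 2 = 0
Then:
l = -2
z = 2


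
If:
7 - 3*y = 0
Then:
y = 7/3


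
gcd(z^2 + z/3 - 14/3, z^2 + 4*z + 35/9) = z + 7/3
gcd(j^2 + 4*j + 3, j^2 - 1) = j + 1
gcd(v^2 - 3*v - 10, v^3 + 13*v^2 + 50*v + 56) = v + 2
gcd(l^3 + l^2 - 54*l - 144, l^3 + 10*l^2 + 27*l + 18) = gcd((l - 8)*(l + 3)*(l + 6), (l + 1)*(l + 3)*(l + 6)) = l^2 + 9*l + 18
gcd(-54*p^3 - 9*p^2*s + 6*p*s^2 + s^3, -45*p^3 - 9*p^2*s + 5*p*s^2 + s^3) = 9*p^2 - s^2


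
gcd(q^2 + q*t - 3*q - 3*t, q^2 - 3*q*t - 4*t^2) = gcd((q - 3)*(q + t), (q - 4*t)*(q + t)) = q + t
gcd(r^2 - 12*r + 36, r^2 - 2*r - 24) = r - 6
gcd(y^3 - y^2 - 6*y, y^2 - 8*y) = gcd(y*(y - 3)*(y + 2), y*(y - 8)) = y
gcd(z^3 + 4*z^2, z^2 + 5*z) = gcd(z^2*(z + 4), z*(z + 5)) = z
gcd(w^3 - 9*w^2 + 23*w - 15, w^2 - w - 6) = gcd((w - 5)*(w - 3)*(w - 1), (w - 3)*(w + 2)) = w - 3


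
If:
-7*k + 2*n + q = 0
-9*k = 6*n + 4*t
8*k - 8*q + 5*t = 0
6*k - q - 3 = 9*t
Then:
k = 51/2164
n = 711/4328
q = -177/1082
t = -162/541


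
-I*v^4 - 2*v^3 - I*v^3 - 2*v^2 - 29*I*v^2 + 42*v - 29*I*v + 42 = (v - 7*I)*(v + 2*I)*(v + 3*I)*(-I*v - I)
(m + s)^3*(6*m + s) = 6*m^4 + 19*m^3*s + 21*m^2*s^2 + 9*m*s^3 + s^4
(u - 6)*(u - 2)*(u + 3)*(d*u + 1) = d*u^4 - 5*d*u^3 - 12*d*u^2 + 36*d*u + u^3 - 5*u^2 - 12*u + 36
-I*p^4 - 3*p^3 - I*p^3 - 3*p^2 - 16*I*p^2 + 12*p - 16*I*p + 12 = (p + 1)*(p - 6*I)*(p + 2*I)*(-I*p + 1)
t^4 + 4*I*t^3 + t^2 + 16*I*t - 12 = (t - 2*I)*(t + I)*(t + 2*I)*(t + 3*I)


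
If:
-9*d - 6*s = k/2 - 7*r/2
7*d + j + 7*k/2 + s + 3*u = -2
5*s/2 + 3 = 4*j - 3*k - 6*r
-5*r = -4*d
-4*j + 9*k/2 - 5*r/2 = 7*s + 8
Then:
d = -220*u/81 - 550/27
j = 401*u/405 + 1556/135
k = 1448*u/405 + 4268/135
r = -176*u/81 - 440/27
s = 1016*u/405 + 2486/135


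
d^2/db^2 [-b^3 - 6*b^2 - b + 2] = -6*b - 12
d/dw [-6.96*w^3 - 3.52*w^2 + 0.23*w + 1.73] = -20.88*w^2 - 7.04*w + 0.23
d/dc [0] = 0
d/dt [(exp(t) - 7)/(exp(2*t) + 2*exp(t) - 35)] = (-2*(exp(t) - 7)*(exp(t) + 1) + exp(2*t) + 2*exp(t) - 35)*exp(t)/(exp(2*t) + 2*exp(t) - 35)^2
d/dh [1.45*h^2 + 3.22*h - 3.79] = 2.9*h + 3.22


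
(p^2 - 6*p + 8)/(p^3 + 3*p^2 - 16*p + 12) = (p - 4)/(p^2 + 5*p - 6)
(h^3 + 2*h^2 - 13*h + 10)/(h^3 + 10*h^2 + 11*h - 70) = (h - 1)/(h + 7)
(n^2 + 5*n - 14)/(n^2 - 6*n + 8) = (n + 7)/(n - 4)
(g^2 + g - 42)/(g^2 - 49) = (g - 6)/(g - 7)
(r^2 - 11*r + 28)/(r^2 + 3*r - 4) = (r^2 - 11*r + 28)/(r^2 + 3*r - 4)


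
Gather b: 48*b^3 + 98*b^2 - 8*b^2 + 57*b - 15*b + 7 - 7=48*b^3 + 90*b^2 + 42*b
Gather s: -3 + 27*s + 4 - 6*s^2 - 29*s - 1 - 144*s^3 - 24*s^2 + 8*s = -144*s^3 - 30*s^2 + 6*s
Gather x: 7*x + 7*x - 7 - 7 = 14*x - 14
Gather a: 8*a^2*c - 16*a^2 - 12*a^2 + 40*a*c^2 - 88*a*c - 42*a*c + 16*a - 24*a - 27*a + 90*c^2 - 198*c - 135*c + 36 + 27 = a^2*(8*c - 28) + a*(40*c^2 - 130*c - 35) + 90*c^2 - 333*c + 63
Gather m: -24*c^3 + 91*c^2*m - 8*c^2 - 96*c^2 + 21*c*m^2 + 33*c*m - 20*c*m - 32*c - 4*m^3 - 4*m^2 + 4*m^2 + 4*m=-24*c^3 - 104*c^2 + 21*c*m^2 - 32*c - 4*m^3 + m*(91*c^2 + 13*c + 4)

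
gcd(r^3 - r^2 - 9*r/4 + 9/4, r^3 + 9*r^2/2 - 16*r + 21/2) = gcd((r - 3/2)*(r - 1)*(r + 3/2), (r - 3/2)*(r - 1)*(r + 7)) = r^2 - 5*r/2 + 3/2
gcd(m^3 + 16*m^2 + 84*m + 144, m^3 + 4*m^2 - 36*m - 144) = m^2 + 10*m + 24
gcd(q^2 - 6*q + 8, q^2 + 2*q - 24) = q - 4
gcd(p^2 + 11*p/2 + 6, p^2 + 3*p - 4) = p + 4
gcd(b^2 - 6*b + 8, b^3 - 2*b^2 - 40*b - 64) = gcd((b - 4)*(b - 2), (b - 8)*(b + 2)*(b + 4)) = 1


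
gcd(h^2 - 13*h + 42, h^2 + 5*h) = 1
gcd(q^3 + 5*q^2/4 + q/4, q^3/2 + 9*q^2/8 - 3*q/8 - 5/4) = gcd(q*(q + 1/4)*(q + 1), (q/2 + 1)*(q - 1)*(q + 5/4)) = 1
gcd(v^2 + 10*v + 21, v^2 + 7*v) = v + 7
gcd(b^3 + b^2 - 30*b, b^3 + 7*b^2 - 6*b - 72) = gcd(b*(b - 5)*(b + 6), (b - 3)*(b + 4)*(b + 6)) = b + 6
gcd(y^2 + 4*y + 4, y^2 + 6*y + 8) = y + 2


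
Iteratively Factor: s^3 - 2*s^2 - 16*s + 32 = (s + 4)*(s^2 - 6*s + 8) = (s - 4)*(s + 4)*(s - 2)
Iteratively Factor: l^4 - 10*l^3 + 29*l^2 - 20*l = (l)*(l^3 - 10*l^2 + 29*l - 20) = l*(l - 4)*(l^2 - 6*l + 5) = l*(l - 4)*(l - 1)*(l - 5)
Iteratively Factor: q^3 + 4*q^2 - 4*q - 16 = (q - 2)*(q^2 + 6*q + 8) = (q - 2)*(q + 4)*(q + 2)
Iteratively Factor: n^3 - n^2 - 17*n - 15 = (n - 5)*(n^2 + 4*n + 3) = (n - 5)*(n + 1)*(n + 3)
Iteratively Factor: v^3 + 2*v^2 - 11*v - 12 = (v + 1)*(v^2 + v - 12) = (v + 1)*(v + 4)*(v - 3)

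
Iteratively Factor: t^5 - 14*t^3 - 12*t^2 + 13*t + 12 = (t + 1)*(t^4 - t^3 - 13*t^2 + t + 12) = (t - 4)*(t + 1)*(t^3 + 3*t^2 - t - 3) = (t - 4)*(t + 1)*(t + 3)*(t^2 - 1) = (t - 4)*(t + 1)^2*(t + 3)*(t - 1)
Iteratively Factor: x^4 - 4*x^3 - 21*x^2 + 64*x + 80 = (x - 4)*(x^3 - 21*x - 20) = (x - 4)*(x + 1)*(x^2 - x - 20) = (x - 4)*(x + 1)*(x + 4)*(x - 5)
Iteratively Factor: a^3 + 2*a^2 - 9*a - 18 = (a - 3)*(a^2 + 5*a + 6) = (a - 3)*(a + 3)*(a + 2)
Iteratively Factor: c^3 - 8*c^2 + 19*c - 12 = (c - 3)*(c^2 - 5*c + 4) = (c - 4)*(c - 3)*(c - 1)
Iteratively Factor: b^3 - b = (b)*(b^2 - 1) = b*(b - 1)*(b + 1)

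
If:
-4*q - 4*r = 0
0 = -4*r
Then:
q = 0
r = 0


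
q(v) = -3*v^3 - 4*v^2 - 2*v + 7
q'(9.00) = -803.00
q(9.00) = -2522.00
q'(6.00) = -374.00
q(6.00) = -797.00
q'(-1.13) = -4.45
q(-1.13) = 8.48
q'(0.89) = -16.25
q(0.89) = -0.06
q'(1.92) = -50.54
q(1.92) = -32.82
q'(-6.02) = -280.00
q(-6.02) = 528.58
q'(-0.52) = -0.27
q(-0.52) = 7.38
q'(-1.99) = -21.72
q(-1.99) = 18.78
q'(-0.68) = -0.72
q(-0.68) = 7.45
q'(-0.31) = -0.38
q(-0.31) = 7.32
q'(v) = -9*v^2 - 8*v - 2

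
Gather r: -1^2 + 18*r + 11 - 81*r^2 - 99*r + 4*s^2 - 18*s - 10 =-81*r^2 - 81*r + 4*s^2 - 18*s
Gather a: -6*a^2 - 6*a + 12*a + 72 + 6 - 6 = -6*a^2 + 6*a + 72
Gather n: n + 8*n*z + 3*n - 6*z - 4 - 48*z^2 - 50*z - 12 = n*(8*z + 4) - 48*z^2 - 56*z - 16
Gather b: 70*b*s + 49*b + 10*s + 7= b*(70*s + 49) + 10*s + 7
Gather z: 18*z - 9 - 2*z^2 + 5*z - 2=-2*z^2 + 23*z - 11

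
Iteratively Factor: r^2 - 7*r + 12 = (r - 3)*(r - 4)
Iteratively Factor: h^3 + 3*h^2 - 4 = (h + 2)*(h^2 + h - 2) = (h - 1)*(h + 2)*(h + 2)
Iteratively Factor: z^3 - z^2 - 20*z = (z - 5)*(z^2 + 4*z) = (z - 5)*(z + 4)*(z)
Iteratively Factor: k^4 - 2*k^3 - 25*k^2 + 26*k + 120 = (k + 2)*(k^3 - 4*k^2 - 17*k + 60) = (k - 5)*(k + 2)*(k^2 + k - 12) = (k - 5)*(k - 3)*(k + 2)*(k + 4)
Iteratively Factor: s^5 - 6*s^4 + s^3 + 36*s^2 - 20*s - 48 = (s + 2)*(s^4 - 8*s^3 + 17*s^2 + 2*s - 24) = (s + 1)*(s + 2)*(s^3 - 9*s^2 + 26*s - 24) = (s - 3)*(s + 1)*(s + 2)*(s^2 - 6*s + 8) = (s - 4)*(s - 3)*(s + 1)*(s + 2)*(s - 2)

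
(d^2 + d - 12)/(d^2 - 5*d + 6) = (d + 4)/(d - 2)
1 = 1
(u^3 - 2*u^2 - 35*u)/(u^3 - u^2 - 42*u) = (u + 5)/(u + 6)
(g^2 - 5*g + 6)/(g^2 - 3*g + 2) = (g - 3)/(g - 1)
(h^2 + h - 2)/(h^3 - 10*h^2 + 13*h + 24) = (h^2 + h - 2)/(h^3 - 10*h^2 + 13*h + 24)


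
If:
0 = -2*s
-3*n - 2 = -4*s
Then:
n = -2/3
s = 0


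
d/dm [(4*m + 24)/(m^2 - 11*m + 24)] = 4*(-m^2 - 12*m + 90)/(m^4 - 22*m^3 + 169*m^2 - 528*m + 576)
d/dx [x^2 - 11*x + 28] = 2*x - 11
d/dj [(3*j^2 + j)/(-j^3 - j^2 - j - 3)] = (j*(3*j + 1)*(3*j^2 + 2*j + 1) - (6*j + 1)*(j^3 + j^2 + j + 3))/(j^3 + j^2 + j + 3)^2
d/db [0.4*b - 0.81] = 0.400000000000000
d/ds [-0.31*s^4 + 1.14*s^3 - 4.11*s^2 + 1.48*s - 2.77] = -1.24*s^3 + 3.42*s^2 - 8.22*s + 1.48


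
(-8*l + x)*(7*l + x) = -56*l^2 - l*x + x^2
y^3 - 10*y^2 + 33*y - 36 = (y - 4)*(y - 3)^2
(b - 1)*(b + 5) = b^2 + 4*b - 5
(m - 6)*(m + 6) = m^2 - 36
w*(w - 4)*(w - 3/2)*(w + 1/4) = w^4 - 21*w^3/4 + 37*w^2/8 + 3*w/2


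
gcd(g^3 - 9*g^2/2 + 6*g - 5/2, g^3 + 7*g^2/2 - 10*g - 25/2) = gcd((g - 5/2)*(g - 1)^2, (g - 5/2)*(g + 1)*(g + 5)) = g - 5/2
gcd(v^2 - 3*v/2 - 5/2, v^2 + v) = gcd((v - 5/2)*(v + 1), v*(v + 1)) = v + 1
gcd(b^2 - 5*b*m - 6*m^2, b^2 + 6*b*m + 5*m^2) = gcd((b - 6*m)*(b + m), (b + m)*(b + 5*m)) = b + m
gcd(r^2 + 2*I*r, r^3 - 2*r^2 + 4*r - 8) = r + 2*I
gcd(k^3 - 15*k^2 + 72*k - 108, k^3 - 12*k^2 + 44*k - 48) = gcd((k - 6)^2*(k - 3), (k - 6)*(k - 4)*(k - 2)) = k - 6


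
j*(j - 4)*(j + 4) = j^3 - 16*j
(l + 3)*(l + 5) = l^2 + 8*l + 15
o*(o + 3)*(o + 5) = o^3 + 8*o^2 + 15*o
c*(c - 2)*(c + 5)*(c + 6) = c^4 + 9*c^3 + 8*c^2 - 60*c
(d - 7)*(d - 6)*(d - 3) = d^3 - 16*d^2 + 81*d - 126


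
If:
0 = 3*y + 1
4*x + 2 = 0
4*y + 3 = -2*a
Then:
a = -5/6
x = -1/2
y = -1/3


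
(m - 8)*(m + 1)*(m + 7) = m^3 - 57*m - 56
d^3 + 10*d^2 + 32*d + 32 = (d + 2)*(d + 4)^2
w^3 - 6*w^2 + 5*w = w*(w - 5)*(w - 1)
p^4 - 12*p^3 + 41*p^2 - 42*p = p*(p - 7)*(p - 3)*(p - 2)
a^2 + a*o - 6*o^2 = (a - 2*o)*(a + 3*o)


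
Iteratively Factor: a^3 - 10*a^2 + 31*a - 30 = (a - 5)*(a^2 - 5*a + 6) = (a - 5)*(a - 2)*(a - 3)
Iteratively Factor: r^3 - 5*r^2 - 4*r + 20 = (r + 2)*(r^2 - 7*r + 10) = (r - 5)*(r + 2)*(r - 2)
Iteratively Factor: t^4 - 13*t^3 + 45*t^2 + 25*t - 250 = (t - 5)*(t^3 - 8*t^2 + 5*t + 50) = (t - 5)^2*(t^2 - 3*t - 10) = (t - 5)^2*(t + 2)*(t - 5)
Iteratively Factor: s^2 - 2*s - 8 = (s + 2)*(s - 4)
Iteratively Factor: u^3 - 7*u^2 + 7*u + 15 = (u + 1)*(u^2 - 8*u + 15) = (u - 3)*(u + 1)*(u - 5)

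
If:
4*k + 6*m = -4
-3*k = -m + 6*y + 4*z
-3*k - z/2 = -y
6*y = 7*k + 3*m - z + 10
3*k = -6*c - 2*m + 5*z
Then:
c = -501/13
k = 176/13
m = -126/13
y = 255/13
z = -42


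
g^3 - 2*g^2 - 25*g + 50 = (g - 5)*(g - 2)*(g + 5)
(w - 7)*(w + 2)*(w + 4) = w^3 - w^2 - 34*w - 56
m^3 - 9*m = m*(m - 3)*(m + 3)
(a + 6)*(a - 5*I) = a^2 + 6*a - 5*I*a - 30*I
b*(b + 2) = b^2 + 2*b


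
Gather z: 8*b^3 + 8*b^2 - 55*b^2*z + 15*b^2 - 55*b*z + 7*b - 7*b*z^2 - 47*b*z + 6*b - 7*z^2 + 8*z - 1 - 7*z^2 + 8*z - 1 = 8*b^3 + 23*b^2 + 13*b + z^2*(-7*b - 14) + z*(-55*b^2 - 102*b + 16) - 2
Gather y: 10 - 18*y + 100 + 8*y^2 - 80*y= 8*y^2 - 98*y + 110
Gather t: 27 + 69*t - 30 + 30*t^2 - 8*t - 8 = 30*t^2 + 61*t - 11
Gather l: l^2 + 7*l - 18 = l^2 + 7*l - 18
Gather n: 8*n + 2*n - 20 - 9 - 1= 10*n - 30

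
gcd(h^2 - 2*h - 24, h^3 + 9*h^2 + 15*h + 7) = 1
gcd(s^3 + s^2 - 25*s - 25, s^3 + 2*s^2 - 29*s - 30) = s^2 - 4*s - 5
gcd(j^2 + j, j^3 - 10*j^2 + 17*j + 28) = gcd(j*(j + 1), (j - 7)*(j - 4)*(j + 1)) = j + 1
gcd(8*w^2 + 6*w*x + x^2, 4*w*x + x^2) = 4*w + x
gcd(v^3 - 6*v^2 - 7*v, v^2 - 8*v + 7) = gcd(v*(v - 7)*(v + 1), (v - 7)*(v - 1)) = v - 7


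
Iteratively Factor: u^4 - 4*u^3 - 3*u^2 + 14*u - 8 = (u - 1)*(u^3 - 3*u^2 - 6*u + 8) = (u - 1)^2*(u^2 - 2*u - 8) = (u - 4)*(u - 1)^2*(u + 2)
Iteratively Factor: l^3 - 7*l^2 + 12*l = (l)*(l^2 - 7*l + 12) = l*(l - 3)*(l - 4)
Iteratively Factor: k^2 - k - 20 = (k + 4)*(k - 5)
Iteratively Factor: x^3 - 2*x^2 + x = (x - 1)*(x^2 - x) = x*(x - 1)*(x - 1)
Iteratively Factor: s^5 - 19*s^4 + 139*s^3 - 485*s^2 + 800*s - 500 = (s - 2)*(s^4 - 17*s^3 + 105*s^2 - 275*s + 250) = (s - 5)*(s - 2)*(s^3 - 12*s^2 + 45*s - 50) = (s - 5)*(s - 2)^2*(s^2 - 10*s + 25) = (s - 5)^2*(s - 2)^2*(s - 5)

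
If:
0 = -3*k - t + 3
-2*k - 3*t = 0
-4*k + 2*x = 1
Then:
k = 9/7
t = -6/7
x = 43/14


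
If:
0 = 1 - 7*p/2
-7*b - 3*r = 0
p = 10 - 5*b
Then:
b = 68/35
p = 2/7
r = -68/15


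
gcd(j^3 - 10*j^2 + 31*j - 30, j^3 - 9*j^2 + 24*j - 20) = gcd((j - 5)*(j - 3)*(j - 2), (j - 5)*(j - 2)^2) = j^2 - 7*j + 10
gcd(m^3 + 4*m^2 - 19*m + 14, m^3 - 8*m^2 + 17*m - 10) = m^2 - 3*m + 2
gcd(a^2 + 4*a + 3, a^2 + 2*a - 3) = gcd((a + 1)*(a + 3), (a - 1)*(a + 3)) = a + 3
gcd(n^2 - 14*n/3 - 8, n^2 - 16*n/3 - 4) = n - 6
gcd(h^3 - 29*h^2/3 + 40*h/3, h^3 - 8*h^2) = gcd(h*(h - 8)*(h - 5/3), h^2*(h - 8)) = h^2 - 8*h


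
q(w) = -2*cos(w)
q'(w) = 2*sin(w)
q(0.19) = -1.96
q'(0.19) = 0.38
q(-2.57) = 1.68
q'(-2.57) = -1.08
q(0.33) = -1.89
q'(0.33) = 0.65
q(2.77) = 1.86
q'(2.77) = 0.73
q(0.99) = -1.10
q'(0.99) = 1.67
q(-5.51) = -1.43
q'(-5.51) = 1.40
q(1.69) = 0.24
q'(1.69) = 1.99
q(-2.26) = 1.27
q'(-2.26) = -1.54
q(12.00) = -1.69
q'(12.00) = -1.07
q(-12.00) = -1.69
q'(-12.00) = 1.07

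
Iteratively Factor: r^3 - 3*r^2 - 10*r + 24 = (r - 2)*(r^2 - r - 12) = (r - 2)*(r + 3)*(r - 4)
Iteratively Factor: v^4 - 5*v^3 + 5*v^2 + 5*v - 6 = (v - 3)*(v^3 - 2*v^2 - v + 2) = (v - 3)*(v - 2)*(v^2 - 1) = (v - 3)*(v - 2)*(v - 1)*(v + 1)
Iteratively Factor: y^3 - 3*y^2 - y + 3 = (y + 1)*(y^2 - 4*y + 3) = (y - 1)*(y + 1)*(y - 3)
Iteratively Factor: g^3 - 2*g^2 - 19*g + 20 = (g - 1)*(g^2 - g - 20) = (g - 1)*(g + 4)*(g - 5)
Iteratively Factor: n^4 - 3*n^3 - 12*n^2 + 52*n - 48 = (n - 2)*(n^3 - n^2 - 14*n + 24) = (n - 2)^2*(n^2 + n - 12) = (n - 3)*(n - 2)^2*(n + 4)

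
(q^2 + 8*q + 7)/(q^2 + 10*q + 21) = (q + 1)/(q + 3)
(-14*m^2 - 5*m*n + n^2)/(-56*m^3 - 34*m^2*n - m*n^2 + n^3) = 1/(4*m + n)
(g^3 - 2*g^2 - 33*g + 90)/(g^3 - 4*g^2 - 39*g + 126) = (g - 5)/(g - 7)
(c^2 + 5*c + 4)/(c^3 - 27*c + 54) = (c^2 + 5*c + 4)/(c^3 - 27*c + 54)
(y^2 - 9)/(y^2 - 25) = (y^2 - 9)/(y^2 - 25)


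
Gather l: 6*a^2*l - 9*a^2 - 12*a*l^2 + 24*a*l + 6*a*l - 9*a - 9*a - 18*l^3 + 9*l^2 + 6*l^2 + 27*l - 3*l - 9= -9*a^2 - 18*a - 18*l^3 + l^2*(15 - 12*a) + l*(6*a^2 + 30*a + 24) - 9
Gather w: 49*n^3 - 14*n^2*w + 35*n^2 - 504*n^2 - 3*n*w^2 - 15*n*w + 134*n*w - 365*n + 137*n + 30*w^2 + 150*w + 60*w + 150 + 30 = 49*n^3 - 469*n^2 - 228*n + w^2*(30 - 3*n) + w*(-14*n^2 + 119*n + 210) + 180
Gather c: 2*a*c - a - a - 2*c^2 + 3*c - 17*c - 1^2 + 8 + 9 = -2*a - 2*c^2 + c*(2*a - 14) + 16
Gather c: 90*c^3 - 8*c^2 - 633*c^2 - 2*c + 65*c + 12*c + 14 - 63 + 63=90*c^3 - 641*c^2 + 75*c + 14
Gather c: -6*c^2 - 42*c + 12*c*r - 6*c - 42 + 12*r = -6*c^2 + c*(12*r - 48) + 12*r - 42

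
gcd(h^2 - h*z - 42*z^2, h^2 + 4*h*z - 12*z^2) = h + 6*z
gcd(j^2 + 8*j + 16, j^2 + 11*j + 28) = j + 4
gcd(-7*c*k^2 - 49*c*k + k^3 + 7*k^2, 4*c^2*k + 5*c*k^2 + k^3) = k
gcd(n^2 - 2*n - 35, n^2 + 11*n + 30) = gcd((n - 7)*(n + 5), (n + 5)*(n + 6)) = n + 5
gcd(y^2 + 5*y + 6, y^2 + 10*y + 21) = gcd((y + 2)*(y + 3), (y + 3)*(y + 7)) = y + 3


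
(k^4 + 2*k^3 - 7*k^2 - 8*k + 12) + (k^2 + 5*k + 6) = k^4 + 2*k^3 - 6*k^2 - 3*k + 18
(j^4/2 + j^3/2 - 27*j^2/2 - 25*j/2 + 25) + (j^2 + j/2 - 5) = j^4/2 + j^3/2 - 25*j^2/2 - 12*j + 20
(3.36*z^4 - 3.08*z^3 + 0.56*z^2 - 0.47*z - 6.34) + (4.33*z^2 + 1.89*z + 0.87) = 3.36*z^4 - 3.08*z^3 + 4.89*z^2 + 1.42*z - 5.47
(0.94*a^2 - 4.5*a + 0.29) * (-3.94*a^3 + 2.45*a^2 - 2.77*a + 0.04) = -3.7036*a^5 + 20.033*a^4 - 14.7714*a^3 + 13.2131*a^2 - 0.9833*a + 0.0116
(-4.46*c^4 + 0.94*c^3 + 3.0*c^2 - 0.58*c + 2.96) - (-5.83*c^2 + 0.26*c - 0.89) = -4.46*c^4 + 0.94*c^3 + 8.83*c^2 - 0.84*c + 3.85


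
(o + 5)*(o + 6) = o^2 + 11*o + 30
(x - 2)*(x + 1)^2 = x^3 - 3*x - 2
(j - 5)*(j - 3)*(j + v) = j^3 + j^2*v - 8*j^2 - 8*j*v + 15*j + 15*v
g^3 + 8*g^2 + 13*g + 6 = (g + 1)^2*(g + 6)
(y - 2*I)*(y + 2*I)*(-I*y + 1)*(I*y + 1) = y^4 + 5*y^2 + 4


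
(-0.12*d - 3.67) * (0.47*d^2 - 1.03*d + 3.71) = -0.0564*d^3 - 1.6013*d^2 + 3.3349*d - 13.6157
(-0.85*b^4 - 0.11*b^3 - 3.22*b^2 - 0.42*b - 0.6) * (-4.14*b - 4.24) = 3.519*b^5 + 4.0594*b^4 + 13.7972*b^3 + 15.3916*b^2 + 4.2648*b + 2.544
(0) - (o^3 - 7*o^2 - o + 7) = -o^3 + 7*o^2 + o - 7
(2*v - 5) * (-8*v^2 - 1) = -16*v^3 + 40*v^2 - 2*v + 5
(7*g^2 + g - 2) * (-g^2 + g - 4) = -7*g^4 + 6*g^3 - 25*g^2 - 6*g + 8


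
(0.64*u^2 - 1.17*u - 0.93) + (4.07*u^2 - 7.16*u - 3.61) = 4.71*u^2 - 8.33*u - 4.54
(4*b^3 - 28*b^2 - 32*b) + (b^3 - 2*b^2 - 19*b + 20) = 5*b^3 - 30*b^2 - 51*b + 20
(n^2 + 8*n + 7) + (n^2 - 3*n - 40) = 2*n^2 + 5*n - 33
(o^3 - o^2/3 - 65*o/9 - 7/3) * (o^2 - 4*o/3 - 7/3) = o^5 - 5*o^4/3 - 82*o^3/9 + 218*o^2/27 + 539*o/27 + 49/9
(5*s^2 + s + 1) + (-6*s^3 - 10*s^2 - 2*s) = -6*s^3 - 5*s^2 - s + 1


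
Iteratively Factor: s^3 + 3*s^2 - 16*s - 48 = (s + 4)*(s^2 - s - 12) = (s + 3)*(s + 4)*(s - 4)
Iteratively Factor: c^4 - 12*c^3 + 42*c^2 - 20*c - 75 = (c - 5)*(c^3 - 7*c^2 + 7*c + 15) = (c - 5)*(c + 1)*(c^2 - 8*c + 15) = (c - 5)^2*(c + 1)*(c - 3)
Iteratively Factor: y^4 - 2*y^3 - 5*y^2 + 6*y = (y - 1)*(y^3 - y^2 - 6*y) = (y - 3)*(y - 1)*(y^2 + 2*y) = (y - 3)*(y - 1)*(y + 2)*(y)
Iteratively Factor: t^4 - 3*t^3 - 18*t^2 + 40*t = (t + 4)*(t^3 - 7*t^2 + 10*t) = (t - 5)*(t + 4)*(t^2 - 2*t) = (t - 5)*(t - 2)*(t + 4)*(t)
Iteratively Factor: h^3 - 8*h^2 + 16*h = (h)*(h^2 - 8*h + 16) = h*(h - 4)*(h - 4)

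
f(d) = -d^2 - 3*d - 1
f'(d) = -2*d - 3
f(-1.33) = 1.22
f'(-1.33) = -0.34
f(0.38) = -2.28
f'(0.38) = -3.76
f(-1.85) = 1.13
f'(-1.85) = 0.70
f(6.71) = -66.15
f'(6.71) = -16.42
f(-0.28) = -0.24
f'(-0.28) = -2.44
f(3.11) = -20.00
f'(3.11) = -9.22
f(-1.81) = 1.15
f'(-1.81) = 0.62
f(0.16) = -1.51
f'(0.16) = -3.32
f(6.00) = -55.00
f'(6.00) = -15.00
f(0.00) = -1.00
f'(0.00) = -3.00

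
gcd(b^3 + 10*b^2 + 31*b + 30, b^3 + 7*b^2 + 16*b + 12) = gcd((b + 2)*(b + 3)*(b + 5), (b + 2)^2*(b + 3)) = b^2 + 5*b + 6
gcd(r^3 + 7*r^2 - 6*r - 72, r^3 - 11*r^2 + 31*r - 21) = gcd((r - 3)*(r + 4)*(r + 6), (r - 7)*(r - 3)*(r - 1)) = r - 3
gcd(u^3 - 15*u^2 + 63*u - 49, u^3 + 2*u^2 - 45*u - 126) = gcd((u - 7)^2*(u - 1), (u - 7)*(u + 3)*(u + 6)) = u - 7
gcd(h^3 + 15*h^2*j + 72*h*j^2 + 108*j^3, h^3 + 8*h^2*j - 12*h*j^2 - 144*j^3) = h^2 + 12*h*j + 36*j^2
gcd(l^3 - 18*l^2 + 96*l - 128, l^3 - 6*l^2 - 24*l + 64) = l^2 - 10*l + 16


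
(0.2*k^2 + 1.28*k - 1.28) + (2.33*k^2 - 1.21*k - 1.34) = 2.53*k^2 + 0.0700000000000001*k - 2.62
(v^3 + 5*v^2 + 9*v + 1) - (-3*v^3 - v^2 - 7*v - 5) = 4*v^3 + 6*v^2 + 16*v + 6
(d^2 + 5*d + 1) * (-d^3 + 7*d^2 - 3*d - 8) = -d^5 + 2*d^4 + 31*d^3 - 16*d^2 - 43*d - 8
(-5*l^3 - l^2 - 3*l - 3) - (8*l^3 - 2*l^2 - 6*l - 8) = -13*l^3 + l^2 + 3*l + 5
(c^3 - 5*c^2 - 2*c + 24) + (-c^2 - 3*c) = c^3 - 6*c^2 - 5*c + 24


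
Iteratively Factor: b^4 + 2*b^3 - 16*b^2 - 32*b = (b)*(b^3 + 2*b^2 - 16*b - 32) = b*(b + 2)*(b^2 - 16) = b*(b + 2)*(b + 4)*(b - 4)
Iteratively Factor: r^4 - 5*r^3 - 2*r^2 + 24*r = (r - 4)*(r^3 - r^2 - 6*r) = (r - 4)*(r - 3)*(r^2 + 2*r) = r*(r - 4)*(r - 3)*(r + 2)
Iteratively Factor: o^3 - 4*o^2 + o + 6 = (o - 2)*(o^2 - 2*o - 3) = (o - 2)*(o + 1)*(o - 3)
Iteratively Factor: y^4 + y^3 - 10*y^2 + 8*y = (y - 1)*(y^3 + 2*y^2 - 8*y) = y*(y - 1)*(y^2 + 2*y - 8) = y*(y - 2)*(y - 1)*(y + 4)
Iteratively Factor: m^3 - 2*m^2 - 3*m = (m + 1)*(m^2 - 3*m) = m*(m + 1)*(m - 3)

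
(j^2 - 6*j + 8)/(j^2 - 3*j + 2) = (j - 4)/(j - 1)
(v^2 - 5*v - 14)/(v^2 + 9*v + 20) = (v^2 - 5*v - 14)/(v^2 + 9*v + 20)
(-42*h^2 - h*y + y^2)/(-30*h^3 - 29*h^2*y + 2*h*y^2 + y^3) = (-7*h + y)/(-5*h^2 - 4*h*y + y^2)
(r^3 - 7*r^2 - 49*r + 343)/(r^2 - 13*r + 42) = (r^2 - 49)/(r - 6)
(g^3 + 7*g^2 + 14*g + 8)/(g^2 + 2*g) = g + 5 + 4/g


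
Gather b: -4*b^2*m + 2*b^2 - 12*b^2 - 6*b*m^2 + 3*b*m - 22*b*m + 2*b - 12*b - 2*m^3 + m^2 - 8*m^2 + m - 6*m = b^2*(-4*m - 10) + b*(-6*m^2 - 19*m - 10) - 2*m^3 - 7*m^2 - 5*m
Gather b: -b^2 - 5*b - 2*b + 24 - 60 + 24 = -b^2 - 7*b - 12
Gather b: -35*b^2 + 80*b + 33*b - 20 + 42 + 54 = -35*b^2 + 113*b + 76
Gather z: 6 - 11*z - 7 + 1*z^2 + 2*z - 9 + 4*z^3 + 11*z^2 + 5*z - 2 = 4*z^3 + 12*z^2 - 4*z - 12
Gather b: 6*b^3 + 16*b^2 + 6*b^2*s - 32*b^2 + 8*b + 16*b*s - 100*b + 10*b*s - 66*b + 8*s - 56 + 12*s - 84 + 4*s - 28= 6*b^3 + b^2*(6*s - 16) + b*(26*s - 158) + 24*s - 168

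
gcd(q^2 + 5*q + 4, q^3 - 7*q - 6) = q + 1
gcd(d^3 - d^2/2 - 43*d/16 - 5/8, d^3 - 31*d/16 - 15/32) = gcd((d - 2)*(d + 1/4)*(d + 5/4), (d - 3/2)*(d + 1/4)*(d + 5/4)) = d^2 + 3*d/2 + 5/16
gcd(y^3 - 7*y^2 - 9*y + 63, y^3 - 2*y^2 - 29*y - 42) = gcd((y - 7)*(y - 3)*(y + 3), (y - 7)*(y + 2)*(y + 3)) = y^2 - 4*y - 21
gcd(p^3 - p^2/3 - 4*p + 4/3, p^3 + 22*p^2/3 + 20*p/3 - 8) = p + 2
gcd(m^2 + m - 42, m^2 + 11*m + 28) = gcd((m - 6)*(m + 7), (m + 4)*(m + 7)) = m + 7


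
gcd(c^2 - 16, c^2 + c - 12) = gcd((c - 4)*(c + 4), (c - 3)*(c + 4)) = c + 4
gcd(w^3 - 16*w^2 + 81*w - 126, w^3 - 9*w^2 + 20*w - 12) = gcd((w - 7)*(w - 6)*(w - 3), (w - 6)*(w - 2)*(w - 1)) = w - 6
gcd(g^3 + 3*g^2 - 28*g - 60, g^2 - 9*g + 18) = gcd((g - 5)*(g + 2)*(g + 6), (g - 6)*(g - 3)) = 1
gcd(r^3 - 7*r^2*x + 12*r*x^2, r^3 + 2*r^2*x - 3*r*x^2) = r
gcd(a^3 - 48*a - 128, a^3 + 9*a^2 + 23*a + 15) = 1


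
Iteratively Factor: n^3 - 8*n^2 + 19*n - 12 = (n - 3)*(n^2 - 5*n + 4) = (n - 4)*(n - 3)*(n - 1)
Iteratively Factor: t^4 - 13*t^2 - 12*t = (t + 1)*(t^3 - t^2 - 12*t) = (t - 4)*(t + 1)*(t^2 + 3*t) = (t - 4)*(t + 1)*(t + 3)*(t)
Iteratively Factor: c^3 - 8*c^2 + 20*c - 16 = (c - 2)*(c^2 - 6*c + 8) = (c - 2)^2*(c - 4)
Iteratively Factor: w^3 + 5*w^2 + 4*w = (w + 4)*(w^2 + w) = (w + 1)*(w + 4)*(w)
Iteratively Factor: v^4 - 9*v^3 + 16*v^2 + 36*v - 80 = (v - 5)*(v^3 - 4*v^2 - 4*v + 16) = (v - 5)*(v + 2)*(v^2 - 6*v + 8) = (v - 5)*(v - 2)*(v + 2)*(v - 4)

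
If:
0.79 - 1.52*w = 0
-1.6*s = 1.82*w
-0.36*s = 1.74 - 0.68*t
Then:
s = -0.59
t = 2.25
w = 0.52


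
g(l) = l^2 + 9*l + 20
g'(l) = 2*l + 9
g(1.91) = 40.84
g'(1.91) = 12.82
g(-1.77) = 7.20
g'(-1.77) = 5.46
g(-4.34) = -0.22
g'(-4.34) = 0.32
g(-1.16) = 10.91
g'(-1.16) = 6.68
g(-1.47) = 8.93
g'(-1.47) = 6.06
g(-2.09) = 5.56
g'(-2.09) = 4.82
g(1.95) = 41.35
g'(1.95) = 12.90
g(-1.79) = 7.09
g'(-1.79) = 5.42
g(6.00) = 110.00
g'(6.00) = 21.00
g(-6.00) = 2.00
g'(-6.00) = -3.00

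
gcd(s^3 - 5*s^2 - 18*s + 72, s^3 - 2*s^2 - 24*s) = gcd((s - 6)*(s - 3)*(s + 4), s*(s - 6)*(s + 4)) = s^2 - 2*s - 24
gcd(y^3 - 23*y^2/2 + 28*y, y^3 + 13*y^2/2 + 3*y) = y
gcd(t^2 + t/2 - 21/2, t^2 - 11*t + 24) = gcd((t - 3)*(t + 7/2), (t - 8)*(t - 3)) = t - 3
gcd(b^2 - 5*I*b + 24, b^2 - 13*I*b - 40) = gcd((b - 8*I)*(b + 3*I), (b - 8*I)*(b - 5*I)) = b - 8*I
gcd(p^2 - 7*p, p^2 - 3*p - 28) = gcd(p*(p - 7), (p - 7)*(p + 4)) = p - 7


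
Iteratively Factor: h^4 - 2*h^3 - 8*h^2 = (h + 2)*(h^3 - 4*h^2) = h*(h + 2)*(h^2 - 4*h) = h^2*(h + 2)*(h - 4)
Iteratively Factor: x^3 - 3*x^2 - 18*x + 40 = (x - 2)*(x^2 - x - 20) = (x - 5)*(x - 2)*(x + 4)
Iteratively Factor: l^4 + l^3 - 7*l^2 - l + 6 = (l + 1)*(l^3 - 7*l + 6) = (l + 1)*(l + 3)*(l^2 - 3*l + 2) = (l - 2)*(l + 1)*(l + 3)*(l - 1)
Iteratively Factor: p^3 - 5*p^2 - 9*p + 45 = (p + 3)*(p^2 - 8*p + 15) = (p - 5)*(p + 3)*(p - 3)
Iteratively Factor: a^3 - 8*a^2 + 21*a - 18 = (a - 2)*(a^2 - 6*a + 9) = (a - 3)*(a - 2)*(a - 3)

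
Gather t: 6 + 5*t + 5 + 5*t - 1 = 10*t + 10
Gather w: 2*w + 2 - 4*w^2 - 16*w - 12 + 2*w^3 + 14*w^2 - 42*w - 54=2*w^3 + 10*w^2 - 56*w - 64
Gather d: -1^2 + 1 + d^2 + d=d^2 + d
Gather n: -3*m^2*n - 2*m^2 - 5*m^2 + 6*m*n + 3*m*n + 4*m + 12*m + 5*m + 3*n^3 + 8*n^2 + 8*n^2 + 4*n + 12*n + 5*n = -7*m^2 + 21*m + 3*n^3 + 16*n^2 + n*(-3*m^2 + 9*m + 21)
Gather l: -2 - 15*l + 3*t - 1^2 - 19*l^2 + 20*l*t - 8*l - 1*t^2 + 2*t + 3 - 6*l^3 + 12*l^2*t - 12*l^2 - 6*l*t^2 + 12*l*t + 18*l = -6*l^3 + l^2*(12*t - 31) + l*(-6*t^2 + 32*t - 5) - t^2 + 5*t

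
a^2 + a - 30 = (a - 5)*(a + 6)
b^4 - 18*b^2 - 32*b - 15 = (b - 5)*(b + 1)^2*(b + 3)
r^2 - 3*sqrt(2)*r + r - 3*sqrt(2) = (r + 1)*(r - 3*sqrt(2))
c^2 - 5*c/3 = c*(c - 5/3)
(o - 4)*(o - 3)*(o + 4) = o^3 - 3*o^2 - 16*o + 48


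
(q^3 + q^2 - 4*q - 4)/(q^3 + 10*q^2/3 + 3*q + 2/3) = 3*(q - 2)/(3*q + 1)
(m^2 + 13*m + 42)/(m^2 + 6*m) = (m + 7)/m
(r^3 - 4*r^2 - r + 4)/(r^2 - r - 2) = (r^2 - 5*r + 4)/(r - 2)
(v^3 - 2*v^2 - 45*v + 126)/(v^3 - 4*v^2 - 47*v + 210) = (v - 3)/(v - 5)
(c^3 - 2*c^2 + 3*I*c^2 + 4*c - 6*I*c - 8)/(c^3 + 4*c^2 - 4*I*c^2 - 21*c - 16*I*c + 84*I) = (c^3 + c^2*(-2 + 3*I) + c*(4 - 6*I) - 8)/(c^3 + c^2*(4 - 4*I) + c*(-21 - 16*I) + 84*I)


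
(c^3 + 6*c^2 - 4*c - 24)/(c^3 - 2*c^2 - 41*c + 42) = (c^2 - 4)/(c^2 - 8*c + 7)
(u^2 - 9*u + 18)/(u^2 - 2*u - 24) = (u - 3)/(u + 4)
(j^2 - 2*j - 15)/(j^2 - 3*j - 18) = (j - 5)/(j - 6)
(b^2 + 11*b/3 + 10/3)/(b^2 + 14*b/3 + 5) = (b + 2)/(b + 3)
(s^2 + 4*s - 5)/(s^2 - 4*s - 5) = (-s^2 - 4*s + 5)/(-s^2 + 4*s + 5)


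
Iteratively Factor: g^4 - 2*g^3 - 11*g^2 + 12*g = (g - 1)*(g^3 - g^2 - 12*g) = (g - 4)*(g - 1)*(g^2 + 3*g) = g*(g - 4)*(g - 1)*(g + 3)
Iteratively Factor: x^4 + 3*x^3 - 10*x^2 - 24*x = (x + 2)*(x^3 + x^2 - 12*x) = (x + 2)*(x + 4)*(x^2 - 3*x) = (x - 3)*(x + 2)*(x + 4)*(x)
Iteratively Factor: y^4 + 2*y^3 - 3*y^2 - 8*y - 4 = (y + 1)*(y^3 + y^2 - 4*y - 4) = (y + 1)^2*(y^2 - 4) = (y - 2)*(y + 1)^2*(y + 2)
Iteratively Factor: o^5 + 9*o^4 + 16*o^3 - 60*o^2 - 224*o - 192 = (o + 4)*(o^4 + 5*o^3 - 4*o^2 - 44*o - 48) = (o + 4)^2*(o^3 + o^2 - 8*o - 12) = (o - 3)*(o + 4)^2*(o^2 + 4*o + 4) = (o - 3)*(o + 2)*(o + 4)^2*(o + 2)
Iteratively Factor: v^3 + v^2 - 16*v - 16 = (v - 4)*(v^2 + 5*v + 4) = (v - 4)*(v + 1)*(v + 4)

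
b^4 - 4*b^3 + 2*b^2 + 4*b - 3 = (b - 3)*(b - 1)^2*(b + 1)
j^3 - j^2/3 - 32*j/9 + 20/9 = (j - 5/3)*(j - 2/3)*(j + 2)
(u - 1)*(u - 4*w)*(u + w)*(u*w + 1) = u^4*w - 3*u^3*w^2 - u^3*w + u^3 - 4*u^2*w^3 + 3*u^2*w^2 - 3*u^2*w - u^2 + 4*u*w^3 - 4*u*w^2 + 3*u*w + 4*w^2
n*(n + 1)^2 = n^3 + 2*n^2 + n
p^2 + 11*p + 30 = (p + 5)*(p + 6)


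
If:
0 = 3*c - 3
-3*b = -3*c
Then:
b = 1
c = 1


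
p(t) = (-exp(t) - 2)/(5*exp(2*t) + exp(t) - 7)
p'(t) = (-exp(t) - 2)*(-10*exp(2*t) - exp(t))/(5*exp(2*t) + exp(t) - 7)^2 - exp(t)/(5*exp(2*t) + exp(t) - 7) = ((exp(t) + 2)*(10*exp(t) + 1) - 5*exp(2*t) - exp(t) + 7)*exp(t)/(5*exp(2*t) + exp(t) - 7)^2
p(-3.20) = 0.29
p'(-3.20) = 0.01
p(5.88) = -0.00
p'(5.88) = 0.00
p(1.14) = -0.11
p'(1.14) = 0.19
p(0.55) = -0.38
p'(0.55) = 1.07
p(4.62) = -0.00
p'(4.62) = 0.00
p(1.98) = -0.04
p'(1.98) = 0.04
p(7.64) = -0.00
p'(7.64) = 0.00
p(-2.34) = 0.31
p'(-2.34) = 0.02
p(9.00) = 0.00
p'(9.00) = 0.00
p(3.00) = -0.01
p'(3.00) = 0.01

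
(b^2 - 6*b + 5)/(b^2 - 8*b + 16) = (b^2 - 6*b + 5)/(b^2 - 8*b + 16)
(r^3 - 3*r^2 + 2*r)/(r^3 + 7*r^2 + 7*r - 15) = r*(r - 2)/(r^2 + 8*r + 15)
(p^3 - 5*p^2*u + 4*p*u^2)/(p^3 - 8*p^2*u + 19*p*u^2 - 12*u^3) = p/(p - 3*u)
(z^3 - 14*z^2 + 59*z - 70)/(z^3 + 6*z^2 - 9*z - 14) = (z^2 - 12*z + 35)/(z^2 + 8*z + 7)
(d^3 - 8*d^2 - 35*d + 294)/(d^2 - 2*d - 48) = (d^2 - 14*d + 49)/(d - 8)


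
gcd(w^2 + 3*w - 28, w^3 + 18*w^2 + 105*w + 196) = w + 7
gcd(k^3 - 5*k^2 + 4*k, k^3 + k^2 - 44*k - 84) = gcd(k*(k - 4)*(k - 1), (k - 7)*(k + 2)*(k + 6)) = 1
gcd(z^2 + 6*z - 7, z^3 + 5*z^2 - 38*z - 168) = z + 7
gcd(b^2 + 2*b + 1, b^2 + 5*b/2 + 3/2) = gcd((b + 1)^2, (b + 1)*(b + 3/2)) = b + 1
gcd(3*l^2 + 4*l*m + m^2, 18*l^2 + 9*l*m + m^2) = 3*l + m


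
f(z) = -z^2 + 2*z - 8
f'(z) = 2 - 2*z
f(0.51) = -7.24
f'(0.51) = 0.98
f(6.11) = -33.11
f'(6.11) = -10.22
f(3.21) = -11.88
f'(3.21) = -4.42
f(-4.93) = -42.16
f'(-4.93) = 11.86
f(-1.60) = -13.76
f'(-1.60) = 5.20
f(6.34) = -35.52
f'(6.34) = -10.68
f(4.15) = -16.92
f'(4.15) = -6.30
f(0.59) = -7.17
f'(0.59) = 0.82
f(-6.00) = -56.00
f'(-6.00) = 14.00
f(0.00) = -8.00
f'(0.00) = 2.00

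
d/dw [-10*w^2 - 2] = -20*w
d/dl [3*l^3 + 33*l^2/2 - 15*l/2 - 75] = 9*l^2 + 33*l - 15/2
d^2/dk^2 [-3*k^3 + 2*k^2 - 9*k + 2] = 4 - 18*k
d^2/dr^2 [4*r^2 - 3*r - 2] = 8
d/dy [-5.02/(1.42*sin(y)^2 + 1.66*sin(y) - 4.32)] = (14.2568*sin(y) + 8.3332)*cos(y)/(1.42*sin(y)^2 + 1.66*sin(y) - 4.32)^2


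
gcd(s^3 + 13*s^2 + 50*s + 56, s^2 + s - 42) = s + 7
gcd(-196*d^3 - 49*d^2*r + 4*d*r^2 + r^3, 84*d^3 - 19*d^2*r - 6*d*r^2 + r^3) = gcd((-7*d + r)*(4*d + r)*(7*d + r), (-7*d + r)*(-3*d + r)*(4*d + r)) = -28*d^2 - 3*d*r + r^2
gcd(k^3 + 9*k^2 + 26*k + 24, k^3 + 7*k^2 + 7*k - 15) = k + 3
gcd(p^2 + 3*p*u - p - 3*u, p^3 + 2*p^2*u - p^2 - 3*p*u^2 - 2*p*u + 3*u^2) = p^2 + 3*p*u - p - 3*u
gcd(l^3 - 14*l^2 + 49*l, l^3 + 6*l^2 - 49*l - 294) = l - 7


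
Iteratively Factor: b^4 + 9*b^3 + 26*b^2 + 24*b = (b + 2)*(b^3 + 7*b^2 + 12*b) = b*(b + 2)*(b^2 + 7*b + 12) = b*(b + 2)*(b + 3)*(b + 4)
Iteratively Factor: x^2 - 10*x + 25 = (x - 5)*(x - 5)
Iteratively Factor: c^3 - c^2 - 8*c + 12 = (c - 2)*(c^2 + c - 6) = (c - 2)*(c + 3)*(c - 2)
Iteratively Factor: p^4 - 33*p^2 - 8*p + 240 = (p + 4)*(p^3 - 4*p^2 - 17*p + 60) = (p + 4)^2*(p^2 - 8*p + 15) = (p - 5)*(p + 4)^2*(p - 3)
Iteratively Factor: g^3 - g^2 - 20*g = (g)*(g^2 - g - 20) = g*(g + 4)*(g - 5)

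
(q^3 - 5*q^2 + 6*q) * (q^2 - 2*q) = q^5 - 7*q^4 + 16*q^3 - 12*q^2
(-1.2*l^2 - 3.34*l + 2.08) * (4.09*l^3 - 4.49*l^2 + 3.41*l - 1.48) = -4.908*l^5 - 8.2726*l^4 + 19.4118*l^3 - 18.9526*l^2 + 12.036*l - 3.0784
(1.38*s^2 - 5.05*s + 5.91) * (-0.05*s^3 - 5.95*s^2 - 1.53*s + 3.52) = -0.069*s^5 - 7.9585*s^4 + 27.6406*s^3 - 22.5804*s^2 - 26.8183*s + 20.8032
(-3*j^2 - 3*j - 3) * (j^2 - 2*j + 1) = -3*j^4 + 3*j^3 + 3*j - 3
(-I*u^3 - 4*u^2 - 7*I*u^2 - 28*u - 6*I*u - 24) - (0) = -I*u^3 - 4*u^2 - 7*I*u^2 - 28*u - 6*I*u - 24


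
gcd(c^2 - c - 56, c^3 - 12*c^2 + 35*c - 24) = c - 8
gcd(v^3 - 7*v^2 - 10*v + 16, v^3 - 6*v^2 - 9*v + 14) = v^2 + v - 2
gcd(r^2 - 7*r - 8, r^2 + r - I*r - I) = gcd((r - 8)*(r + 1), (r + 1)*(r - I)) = r + 1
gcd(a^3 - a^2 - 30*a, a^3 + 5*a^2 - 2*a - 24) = 1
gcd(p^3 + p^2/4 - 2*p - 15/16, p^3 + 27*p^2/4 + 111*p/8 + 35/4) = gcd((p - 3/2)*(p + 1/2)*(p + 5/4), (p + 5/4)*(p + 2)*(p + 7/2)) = p + 5/4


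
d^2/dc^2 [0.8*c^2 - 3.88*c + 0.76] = 1.60000000000000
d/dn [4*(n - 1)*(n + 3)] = 8*n + 8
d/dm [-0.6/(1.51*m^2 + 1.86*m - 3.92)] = (1.812*m + 1.116)/(1.51*m^2 + 1.86*m - 3.92)^2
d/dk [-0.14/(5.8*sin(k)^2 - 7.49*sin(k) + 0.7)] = (1.624*sin(k) - 1.0486)*cos(k)/(5.8*sin(k)^2 - 7.49*sin(k) + 0.7)^2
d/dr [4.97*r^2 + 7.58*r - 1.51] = 9.94*r + 7.58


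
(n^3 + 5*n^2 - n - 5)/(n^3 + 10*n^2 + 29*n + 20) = (n - 1)/(n + 4)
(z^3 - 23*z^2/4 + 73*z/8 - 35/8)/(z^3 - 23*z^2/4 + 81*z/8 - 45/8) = (2*z^2 - 9*z + 7)/(2*z^2 - 9*z + 9)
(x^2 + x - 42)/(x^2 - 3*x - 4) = (-x^2 - x + 42)/(-x^2 + 3*x + 4)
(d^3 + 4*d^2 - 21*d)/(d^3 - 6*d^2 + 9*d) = (d + 7)/(d - 3)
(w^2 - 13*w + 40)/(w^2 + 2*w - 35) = (w - 8)/(w + 7)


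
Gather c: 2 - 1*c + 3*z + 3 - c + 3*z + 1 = -2*c + 6*z + 6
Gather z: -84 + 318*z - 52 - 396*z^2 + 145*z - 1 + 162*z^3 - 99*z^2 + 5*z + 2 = 162*z^3 - 495*z^2 + 468*z - 135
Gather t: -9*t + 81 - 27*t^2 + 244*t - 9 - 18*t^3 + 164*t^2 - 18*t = -18*t^3 + 137*t^2 + 217*t + 72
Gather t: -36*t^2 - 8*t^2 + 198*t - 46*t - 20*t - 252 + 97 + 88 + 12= -44*t^2 + 132*t - 55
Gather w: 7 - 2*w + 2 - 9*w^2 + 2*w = 9 - 9*w^2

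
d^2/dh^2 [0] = 0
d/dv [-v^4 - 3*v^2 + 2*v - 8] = -4*v^3 - 6*v + 2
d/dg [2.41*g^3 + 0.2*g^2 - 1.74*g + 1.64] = 7.23*g^2 + 0.4*g - 1.74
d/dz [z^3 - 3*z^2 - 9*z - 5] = 3*z^2 - 6*z - 9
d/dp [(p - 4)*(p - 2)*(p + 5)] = 3*p^2 - 2*p - 22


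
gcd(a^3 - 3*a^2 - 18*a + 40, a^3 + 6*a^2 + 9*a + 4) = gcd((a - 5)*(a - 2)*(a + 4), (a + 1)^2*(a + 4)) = a + 4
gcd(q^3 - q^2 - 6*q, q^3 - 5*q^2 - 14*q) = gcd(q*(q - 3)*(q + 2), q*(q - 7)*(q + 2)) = q^2 + 2*q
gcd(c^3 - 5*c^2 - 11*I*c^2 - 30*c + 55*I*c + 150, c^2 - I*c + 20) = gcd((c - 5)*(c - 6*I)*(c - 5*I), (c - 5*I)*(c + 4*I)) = c - 5*I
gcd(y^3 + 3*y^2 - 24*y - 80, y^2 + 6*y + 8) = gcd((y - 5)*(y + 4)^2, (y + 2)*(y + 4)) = y + 4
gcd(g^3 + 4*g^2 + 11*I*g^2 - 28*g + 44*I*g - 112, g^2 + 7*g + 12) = g + 4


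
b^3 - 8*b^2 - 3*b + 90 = (b - 6)*(b - 5)*(b + 3)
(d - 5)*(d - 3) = d^2 - 8*d + 15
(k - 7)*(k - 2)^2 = k^3 - 11*k^2 + 32*k - 28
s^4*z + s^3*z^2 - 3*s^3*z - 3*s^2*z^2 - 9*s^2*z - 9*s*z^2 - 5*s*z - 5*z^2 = (s - 5)*(s + 1)*(s + z)*(s*z + z)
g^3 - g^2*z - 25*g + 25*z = (g - 5)*(g + 5)*(g - z)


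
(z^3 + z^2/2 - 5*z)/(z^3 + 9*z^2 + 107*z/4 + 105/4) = 2*z*(z - 2)/(2*z^2 + 13*z + 21)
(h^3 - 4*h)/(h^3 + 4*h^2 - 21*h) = (h^2 - 4)/(h^2 + 4*h - 21)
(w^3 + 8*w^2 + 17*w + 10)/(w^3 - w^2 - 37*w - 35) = (w + 2)/(w - 7)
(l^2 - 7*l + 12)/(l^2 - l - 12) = (l - 3)/(l + 3)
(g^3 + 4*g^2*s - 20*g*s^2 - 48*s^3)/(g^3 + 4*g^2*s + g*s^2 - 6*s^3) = (-g^2 - 2*g*s + 24*s^2)/(-g^2 - 2*g*s + 3*s^2)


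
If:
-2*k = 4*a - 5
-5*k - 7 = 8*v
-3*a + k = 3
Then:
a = -1/10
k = 27/10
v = -41/16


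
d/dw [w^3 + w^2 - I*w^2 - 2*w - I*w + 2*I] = 3*w^2 + 2*w*(1 - I) - 2 - I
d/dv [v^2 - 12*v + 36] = 2*v - 12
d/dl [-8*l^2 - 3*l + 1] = -16*l - 3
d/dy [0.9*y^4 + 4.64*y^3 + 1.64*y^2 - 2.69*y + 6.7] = 3.6*y^3 + 13.92*y^2 + 3.28*y - 2.69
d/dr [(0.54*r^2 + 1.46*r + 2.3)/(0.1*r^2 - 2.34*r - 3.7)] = (-1.4096*r^2 - 4.456*r - 0.0200000000000005)/(0.01*r^4 - 0.468*r^3 + 4.7356*r^2 + 17.316*r + 13.69)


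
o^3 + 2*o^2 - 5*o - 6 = (o - 2)*(o + 1)*(o + 3)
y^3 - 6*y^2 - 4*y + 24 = (y - 6)*(y - 2)*(y + 2)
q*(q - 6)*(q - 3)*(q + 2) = q^4 - 7*q^3 + 36*q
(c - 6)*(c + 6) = c^2 - 36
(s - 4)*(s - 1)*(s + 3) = s^3 - 2*s^2 - 11*s + 12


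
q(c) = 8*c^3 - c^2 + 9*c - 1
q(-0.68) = -10.10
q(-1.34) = -34.10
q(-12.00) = -14077.00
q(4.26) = 637.66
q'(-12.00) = 3489.00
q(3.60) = 391.69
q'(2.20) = 120.76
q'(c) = 24*c^2 - 2*c + 9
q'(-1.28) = 50.88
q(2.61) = 157.91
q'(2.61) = 167.27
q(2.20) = 99.14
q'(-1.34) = 54.77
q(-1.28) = -30.94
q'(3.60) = 312.84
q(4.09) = 566.43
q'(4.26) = 436.02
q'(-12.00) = 3489.00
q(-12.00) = -14077.00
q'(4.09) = 402.29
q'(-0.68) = 21.46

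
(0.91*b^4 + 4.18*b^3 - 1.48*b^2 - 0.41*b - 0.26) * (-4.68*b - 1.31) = -4.2588*b^5 - 20.7545*b^4 + 1.4506*b^3 + 3.8576*b^2 + 1.7539*b + 0.3406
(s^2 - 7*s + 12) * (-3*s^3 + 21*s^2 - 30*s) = -3*s^5 + 42*s^4 - 213*s^3 + 462*s^2 - 360*s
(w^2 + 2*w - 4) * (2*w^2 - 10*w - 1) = 2*w^4 - 6*w^3 - 29*w^2 + 38*w + 4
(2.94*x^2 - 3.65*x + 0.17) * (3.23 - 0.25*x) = -0.735*x^3 + 10.4087*x^2 - 11.832*x + 0.5491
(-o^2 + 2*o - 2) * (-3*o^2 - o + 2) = 3*o^4 - 5*o^3 + 2*o^2 + 6*o - 4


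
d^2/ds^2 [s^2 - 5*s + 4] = 2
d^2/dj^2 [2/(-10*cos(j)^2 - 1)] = 40*(20*sin(j)^4 - 8*sin(j)^2 - 11)/(10*cos(j)^2 + 1)^3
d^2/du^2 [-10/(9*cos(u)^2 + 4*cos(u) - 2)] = 10*(324*sin(u)^4 - 250*sin(u)^2 - 127*cos(u) + 27*cos(3*u) - 142)/(-9*sin(u)^2 + 4*cos(u) + 7)^3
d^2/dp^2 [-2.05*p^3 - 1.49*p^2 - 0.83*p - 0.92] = -12.3*p - 2.98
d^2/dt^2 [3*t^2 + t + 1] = 6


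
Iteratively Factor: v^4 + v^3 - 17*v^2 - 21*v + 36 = (v - 4)*(v^3 + 5*v^2 + 3*v - 9) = (v - 4)*(v + 3)*(v^2 + 2*v - 3) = (v - 4)*(v + 3)^2*(v - 1)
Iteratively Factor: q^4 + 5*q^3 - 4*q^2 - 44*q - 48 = (q - 3)*(q^3 + 8*q^2 + 20*q + 16) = (q - 3)*(q + 2)*(q^2 + 6*q + 8) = (q - 3)*(q + 2)*(q + 4)*(q + 2)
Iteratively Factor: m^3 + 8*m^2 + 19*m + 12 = (m + 4)*(m^2 + 4*m + 3) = (m + 3)*(m + 4)*(m + 1)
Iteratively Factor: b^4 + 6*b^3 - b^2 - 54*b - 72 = (b + 3)*(b^3 + 3*b^2 - 10*b - 24) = (b + 2)*(b + 3)*(b^2 + b - 12) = (b + 2)*(b + 3)*(b + 4)*(b - 3)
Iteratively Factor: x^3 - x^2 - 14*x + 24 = (x - 2)*(x^2 + x - 12) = (x - 2)*(x + 4)*(x - 3)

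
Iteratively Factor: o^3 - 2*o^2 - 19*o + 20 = (o - 5)*(o^2 + 3*o - 4) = (o - 5)*(o + 4)*(o - 1)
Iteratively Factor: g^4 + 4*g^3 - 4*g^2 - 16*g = (g + 2)*(g^3 + 2*g^2 - 8*g) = (g + 2)*(g + 4)*(g^2 - 2*g) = g*(g + 2)*(g + 4)*(g - 2)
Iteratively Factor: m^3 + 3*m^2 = (m)*(m^2 + 3*m) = m^2*(m + 3)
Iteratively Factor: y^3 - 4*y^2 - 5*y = (y - 5)*(y^2 + y) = (y - 5)*(y + 1)*(y)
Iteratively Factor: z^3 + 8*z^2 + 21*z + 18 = (z + 3)*(z^2 + 5*z + 6) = (z + 2)*(z + 3)*(z + 3)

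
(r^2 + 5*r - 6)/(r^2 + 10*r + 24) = (r - 1)/(r + 4)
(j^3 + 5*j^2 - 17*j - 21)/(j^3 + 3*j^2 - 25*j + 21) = (j + 1)/(j - 1)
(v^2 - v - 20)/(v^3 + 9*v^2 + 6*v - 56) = (v - 5)/(v^2 + 5*v - 14)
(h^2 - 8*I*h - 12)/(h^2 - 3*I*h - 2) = (h - 6*I)/(h - I)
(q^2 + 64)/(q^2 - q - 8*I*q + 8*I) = (q + 8*I)/(q - 1)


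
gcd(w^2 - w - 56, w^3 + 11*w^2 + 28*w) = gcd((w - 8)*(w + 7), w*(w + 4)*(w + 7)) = w + 7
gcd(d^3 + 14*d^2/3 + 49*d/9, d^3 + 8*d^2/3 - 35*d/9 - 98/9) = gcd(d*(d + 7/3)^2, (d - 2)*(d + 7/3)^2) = d^2 + 14*d/3 + 49/9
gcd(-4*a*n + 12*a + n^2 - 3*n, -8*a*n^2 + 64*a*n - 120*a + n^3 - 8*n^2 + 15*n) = n - 3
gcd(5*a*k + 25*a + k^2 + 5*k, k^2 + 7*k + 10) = k + 5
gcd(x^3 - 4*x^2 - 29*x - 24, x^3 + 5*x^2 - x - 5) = x + 1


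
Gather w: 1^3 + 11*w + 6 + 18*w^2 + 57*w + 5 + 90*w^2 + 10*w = 108*w^2 + 78*w + 12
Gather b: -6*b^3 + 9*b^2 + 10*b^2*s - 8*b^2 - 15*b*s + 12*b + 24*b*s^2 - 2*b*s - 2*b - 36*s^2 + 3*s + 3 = -6*b^3 + b^2*(10*s + 1) + b*(24*s^2 - 17*s + 10) - 36*s^2 + 3*s + 3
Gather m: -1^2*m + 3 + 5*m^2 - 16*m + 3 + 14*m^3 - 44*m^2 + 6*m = 14*m^3 - 39*m^2 - 11*m + 6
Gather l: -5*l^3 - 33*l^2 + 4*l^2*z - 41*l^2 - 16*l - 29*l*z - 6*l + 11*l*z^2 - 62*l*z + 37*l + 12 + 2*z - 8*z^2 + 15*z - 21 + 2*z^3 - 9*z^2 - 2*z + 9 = -5*l^3 + l^2*(4*z - 74) + l*(11*z^2 - 91*z + 15) + 2*z^3 - 17*z^2 + 15*z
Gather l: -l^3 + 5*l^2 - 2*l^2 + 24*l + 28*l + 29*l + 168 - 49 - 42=-l^3 + 3*l^2 + 81*l + 77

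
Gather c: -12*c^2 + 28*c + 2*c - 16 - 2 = -12*c^2 + 30*c - 18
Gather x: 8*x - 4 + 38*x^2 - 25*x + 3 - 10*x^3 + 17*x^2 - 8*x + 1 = -10*x^3 + 55*x^2 - 25*x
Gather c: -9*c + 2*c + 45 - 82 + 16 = -7*c - 21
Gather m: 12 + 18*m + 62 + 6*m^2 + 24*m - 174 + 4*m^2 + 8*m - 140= 10*m^2 + 50*m - 240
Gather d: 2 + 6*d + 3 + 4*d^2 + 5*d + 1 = 4*d^2 + 11*d + 6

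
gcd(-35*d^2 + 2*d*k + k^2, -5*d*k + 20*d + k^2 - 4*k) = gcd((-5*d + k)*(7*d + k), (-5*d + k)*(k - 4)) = 5*d - k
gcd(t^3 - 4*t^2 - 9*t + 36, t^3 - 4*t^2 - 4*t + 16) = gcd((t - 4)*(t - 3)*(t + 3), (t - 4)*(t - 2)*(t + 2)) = t - 4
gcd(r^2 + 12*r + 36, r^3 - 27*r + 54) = r + 6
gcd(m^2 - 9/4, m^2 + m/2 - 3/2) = m + 3/2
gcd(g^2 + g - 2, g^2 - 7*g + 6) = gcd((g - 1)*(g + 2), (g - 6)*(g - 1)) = g - 1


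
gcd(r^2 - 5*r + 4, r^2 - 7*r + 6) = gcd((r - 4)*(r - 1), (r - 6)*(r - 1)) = r - 1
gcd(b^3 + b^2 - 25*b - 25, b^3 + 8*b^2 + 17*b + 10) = b^2 + 6*b + 5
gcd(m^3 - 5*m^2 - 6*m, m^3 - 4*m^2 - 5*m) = m^2 + m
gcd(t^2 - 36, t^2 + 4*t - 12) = t + 6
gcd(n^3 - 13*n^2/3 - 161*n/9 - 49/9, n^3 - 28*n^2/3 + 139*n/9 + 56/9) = n^2 - 20*n/3 - 7/3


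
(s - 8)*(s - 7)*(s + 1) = s^3 - 14*s^2 + 41*s + 56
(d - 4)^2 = d^2 - 8*d + 16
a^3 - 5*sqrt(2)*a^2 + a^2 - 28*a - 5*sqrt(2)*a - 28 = (a + 1)*(a - 7*sqrt(2))*(a + 2*sqrt(2))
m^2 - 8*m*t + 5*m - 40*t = (m + 5)*(m - 8*t)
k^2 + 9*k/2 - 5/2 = (k - 1/2)*(k + 5)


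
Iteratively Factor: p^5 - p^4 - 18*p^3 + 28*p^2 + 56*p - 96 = (p - 2)*(p^4 + p^3 - 16*p^2 - 4*p + 48) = (p - 2)^2*(p^3 + 3*p^2 - 10*p - 24) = (p - 2)^2*(p + 4)*(p^2 - p - 6) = (p - 2)^2*(p + 2)*(p + 4)*(p - 3)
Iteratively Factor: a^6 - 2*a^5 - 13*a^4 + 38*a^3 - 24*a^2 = (a - 2)*(a^5 - 13*a^3 + 12*a^2) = (a - 2)*(a + 4)*(a^4 - 4*a^3 + 3*a^2) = (a - 2)*(a - 1)*(a + 4)*(a^3 - 3*a^2) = (a - 3)*(a - 2)*(a - 1)*(a + 4)*(a^2) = a*(a - 3)*(a - 2)*(a - 1)*(a + 4)*(a)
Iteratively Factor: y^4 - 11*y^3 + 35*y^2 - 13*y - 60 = (y - 4)*(y^3 - 7*y^2 + 7*y + 15) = (y - 4)*(y - 3)*(y^2 - 4*y - 5) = (y - 5)*(y - 4)*(y - 3)*(y + 1)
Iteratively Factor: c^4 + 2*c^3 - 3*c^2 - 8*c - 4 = (c - 2)*(c^3 + 4*c^2 + 5*c + 2) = (c - 2)*(c + 1)*(c^2 + 3*c + 2) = (c - 2)*(c + 1)*(c + 2)*(c + 1)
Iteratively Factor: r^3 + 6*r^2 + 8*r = (r + 4)*(r^2 + 2*r) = (r + 2)*(r + 4)*(r)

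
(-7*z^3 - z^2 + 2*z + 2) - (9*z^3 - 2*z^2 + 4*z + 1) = -16*z^3 + z^2 - 2*z + 1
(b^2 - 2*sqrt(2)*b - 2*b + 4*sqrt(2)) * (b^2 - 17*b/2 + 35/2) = b^4 - 21*b^3/2 - 2*sqrt(2)*b^3 + 21*sqrt(2)*b^2 + 69*b^2/2 - 69*sqrt(2)*b - 35*b + 70*sqrt(2)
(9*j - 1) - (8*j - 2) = j + 1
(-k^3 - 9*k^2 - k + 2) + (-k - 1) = -k^3 - 9*k^2 - 2*k + 1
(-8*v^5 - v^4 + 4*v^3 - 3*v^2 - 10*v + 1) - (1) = -8*v^5 - v^4 + 4*v^3 - 3*v^2 - 10*v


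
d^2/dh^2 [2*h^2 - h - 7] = 4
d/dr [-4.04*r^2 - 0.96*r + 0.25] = -8.08*r - 0.96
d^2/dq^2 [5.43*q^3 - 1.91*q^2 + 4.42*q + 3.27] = 32.58*q - 3.82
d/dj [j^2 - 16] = 2*j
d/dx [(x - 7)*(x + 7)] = 2*x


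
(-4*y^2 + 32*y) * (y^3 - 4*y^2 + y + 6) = -4*y^5 + 48*y^4 - 132*y^3 + 8*y^2 + 192*y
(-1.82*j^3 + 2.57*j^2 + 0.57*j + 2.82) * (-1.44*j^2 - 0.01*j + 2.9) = 2.6208*j^5 - 3.6826*j^4 - 6.1245*j^3 + 3.3865*j^2 + 1.6248*j + 8.178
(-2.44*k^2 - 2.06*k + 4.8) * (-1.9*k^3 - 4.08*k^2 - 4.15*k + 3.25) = 4.636*k^5 + 13.8692*k^4 + 9.4108*k^3 - 18.965*k^2 - 26.615*k + 15.6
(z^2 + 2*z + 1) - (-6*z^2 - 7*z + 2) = 7*z^2 + 9*z - 1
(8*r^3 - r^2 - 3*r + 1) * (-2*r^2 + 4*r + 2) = -16*r^5 + 34*r^4 + 18*r^3 - 16*r^2 - 2*r + 2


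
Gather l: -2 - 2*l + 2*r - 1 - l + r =-3*l + 3*r - 3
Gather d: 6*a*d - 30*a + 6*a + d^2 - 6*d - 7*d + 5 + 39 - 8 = -24*a + d^2 + d*(6*a - 13) + 36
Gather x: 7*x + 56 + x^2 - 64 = x^2 + 7*x - 8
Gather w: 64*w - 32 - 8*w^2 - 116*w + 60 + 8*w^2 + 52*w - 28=0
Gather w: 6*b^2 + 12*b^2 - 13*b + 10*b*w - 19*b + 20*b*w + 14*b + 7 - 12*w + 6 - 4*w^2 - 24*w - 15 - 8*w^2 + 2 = 18*b^2 - 18*b - 12*w^2 + w*(30*b - 36)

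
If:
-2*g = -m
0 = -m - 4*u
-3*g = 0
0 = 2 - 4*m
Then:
No Solution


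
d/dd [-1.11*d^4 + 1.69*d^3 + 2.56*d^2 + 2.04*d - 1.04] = -4.44*d^3 + 5.07*d^2 + 5.12*d + 2.04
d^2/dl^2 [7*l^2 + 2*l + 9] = 14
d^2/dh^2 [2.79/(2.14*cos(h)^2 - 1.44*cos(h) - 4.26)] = (51.108336*(1 - cos(h)^2)^2 - 68.781312*cos(h)^3 + 133.078536*cos(h)^2 + 66.712248*cos(h) + 10.74708*cos(3*h) - 113.548536)/(-2.14*cos(h)^2 + 1.44*cos(h) + 4.26)^3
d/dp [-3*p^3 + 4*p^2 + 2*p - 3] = -9*p^2 + 8*p + 2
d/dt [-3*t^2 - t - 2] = -6*t - 1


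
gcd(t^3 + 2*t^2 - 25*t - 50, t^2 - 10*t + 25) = t - 5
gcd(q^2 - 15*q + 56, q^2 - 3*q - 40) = q - 8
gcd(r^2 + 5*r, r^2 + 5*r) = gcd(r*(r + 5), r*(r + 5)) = r^2 + 5*r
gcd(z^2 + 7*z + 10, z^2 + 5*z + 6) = z + 2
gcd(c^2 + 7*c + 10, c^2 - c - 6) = c + 2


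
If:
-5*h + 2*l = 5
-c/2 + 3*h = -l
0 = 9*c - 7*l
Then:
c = 210/163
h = -55/163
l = 270/163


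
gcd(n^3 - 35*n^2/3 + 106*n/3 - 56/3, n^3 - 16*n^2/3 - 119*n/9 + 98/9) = n^2 - 23*n/3 + 14/3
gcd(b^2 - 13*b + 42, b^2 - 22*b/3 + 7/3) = b - 7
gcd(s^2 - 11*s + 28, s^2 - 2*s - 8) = s - 4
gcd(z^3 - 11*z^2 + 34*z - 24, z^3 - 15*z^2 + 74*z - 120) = z^2 - 10*z + 24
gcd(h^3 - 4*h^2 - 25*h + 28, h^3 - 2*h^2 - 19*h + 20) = h^2 + 3*h - 4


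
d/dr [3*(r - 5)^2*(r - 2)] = 9*(r - 5)*(r - 3)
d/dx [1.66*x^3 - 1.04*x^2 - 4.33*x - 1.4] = 4.98*x^2 - 2.08*x - 4.33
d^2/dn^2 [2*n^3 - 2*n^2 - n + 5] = 12*n - 4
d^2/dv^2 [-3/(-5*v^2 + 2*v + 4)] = 6*(25*v^2 - 10*v - 4*(5*v - 1)^2 - 20)/(-5*v^2 + 2*v + 4)^3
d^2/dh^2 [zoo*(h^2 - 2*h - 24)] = zoo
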